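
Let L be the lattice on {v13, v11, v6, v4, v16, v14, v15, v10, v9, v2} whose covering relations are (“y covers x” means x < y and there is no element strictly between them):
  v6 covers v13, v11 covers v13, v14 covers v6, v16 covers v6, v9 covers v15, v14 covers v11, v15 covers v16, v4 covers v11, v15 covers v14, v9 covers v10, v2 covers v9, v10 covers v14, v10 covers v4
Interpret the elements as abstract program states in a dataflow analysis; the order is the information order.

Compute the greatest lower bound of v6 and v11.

v13

Common lower bounds of {v6, v11}: v13.
The greatest among these is v13.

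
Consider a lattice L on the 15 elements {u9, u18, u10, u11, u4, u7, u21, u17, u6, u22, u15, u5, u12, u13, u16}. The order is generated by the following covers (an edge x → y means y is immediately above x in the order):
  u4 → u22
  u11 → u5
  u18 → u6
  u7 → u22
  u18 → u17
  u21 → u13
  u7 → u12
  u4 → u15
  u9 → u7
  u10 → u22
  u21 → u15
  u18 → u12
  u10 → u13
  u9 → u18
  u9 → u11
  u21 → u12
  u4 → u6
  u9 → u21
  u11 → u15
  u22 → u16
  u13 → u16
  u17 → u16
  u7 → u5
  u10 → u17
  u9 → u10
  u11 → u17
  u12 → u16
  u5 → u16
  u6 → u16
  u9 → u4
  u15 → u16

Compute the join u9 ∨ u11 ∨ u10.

u17

Common upper bounds of {u9, u11, u10}: u16, u17.
The least among these is u17.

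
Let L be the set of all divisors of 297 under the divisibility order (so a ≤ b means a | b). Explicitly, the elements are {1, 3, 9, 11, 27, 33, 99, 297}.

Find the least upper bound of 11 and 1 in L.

11

In the divisibility order, the join is the least common multiple: lcm(11, 1) = 11.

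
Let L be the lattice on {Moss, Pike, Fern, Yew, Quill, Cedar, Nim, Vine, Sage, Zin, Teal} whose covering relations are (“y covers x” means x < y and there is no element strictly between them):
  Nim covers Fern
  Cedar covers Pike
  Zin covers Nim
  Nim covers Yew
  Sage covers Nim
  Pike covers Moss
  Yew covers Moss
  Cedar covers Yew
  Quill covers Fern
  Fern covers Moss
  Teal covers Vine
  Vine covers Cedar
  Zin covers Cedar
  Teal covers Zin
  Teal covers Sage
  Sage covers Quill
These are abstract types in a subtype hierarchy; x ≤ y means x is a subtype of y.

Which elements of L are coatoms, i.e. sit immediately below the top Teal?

The coatoms are exactly the elements covered by Teal: Sage, Vine, Zin.

Sage, Vine, Zin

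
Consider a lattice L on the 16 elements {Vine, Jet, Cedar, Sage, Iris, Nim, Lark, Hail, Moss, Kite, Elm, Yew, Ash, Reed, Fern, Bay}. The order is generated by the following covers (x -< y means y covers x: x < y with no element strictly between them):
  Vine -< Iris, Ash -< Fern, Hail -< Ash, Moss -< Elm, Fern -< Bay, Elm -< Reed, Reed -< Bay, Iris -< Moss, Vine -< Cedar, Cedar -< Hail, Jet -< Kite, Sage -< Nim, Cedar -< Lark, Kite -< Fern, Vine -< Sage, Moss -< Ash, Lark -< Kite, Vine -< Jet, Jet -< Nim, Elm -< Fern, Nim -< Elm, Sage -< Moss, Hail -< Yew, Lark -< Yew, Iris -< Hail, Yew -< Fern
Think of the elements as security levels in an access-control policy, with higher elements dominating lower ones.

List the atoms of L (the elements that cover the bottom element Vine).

The atoms are exactly the elements that cover Vine: Cedar, Iris, Jet, Sage.

Cedar, Iris, Jet, Sage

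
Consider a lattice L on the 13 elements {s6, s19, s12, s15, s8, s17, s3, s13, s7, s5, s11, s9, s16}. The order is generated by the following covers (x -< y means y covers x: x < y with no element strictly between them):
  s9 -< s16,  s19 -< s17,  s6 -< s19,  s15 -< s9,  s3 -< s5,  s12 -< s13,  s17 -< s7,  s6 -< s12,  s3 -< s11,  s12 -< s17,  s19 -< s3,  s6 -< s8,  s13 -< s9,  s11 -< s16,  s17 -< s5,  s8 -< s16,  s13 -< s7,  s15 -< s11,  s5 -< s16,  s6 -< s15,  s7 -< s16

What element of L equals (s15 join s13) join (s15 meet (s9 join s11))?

s15 ∨ s13 = s9
s9 ∨ s11 = s16
s15 ∧ s16 = s15
s9 ∨ s15 = s9

s9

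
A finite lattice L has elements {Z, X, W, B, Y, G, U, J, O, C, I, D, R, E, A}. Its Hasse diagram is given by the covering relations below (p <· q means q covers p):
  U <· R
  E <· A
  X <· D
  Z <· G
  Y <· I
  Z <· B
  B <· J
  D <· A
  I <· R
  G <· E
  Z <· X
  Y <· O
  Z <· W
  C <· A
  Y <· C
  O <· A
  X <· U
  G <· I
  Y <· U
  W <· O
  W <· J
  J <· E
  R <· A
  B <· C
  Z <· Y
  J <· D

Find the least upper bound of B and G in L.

Common upper bounds of {B, G}: A, E.
The least among these is E.

E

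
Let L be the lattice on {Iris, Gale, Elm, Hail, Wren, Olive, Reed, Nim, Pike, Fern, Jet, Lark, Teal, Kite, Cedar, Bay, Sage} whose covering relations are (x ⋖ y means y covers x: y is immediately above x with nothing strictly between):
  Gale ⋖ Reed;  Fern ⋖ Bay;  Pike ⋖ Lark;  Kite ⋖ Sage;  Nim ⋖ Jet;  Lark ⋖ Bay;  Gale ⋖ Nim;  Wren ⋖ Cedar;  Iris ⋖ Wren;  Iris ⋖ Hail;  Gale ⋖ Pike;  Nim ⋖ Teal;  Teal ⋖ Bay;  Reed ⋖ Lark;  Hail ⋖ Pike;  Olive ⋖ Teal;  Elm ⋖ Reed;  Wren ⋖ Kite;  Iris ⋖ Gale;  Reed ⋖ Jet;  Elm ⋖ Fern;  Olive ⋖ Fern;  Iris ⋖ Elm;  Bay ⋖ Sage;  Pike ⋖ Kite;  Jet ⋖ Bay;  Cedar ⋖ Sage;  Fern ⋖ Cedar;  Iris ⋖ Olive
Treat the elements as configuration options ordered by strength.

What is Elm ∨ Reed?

Common upper bounds of {Elm, Reed}: Bay, Jet, Lark, Reed, Sage.
The least among these is Reed.

Reed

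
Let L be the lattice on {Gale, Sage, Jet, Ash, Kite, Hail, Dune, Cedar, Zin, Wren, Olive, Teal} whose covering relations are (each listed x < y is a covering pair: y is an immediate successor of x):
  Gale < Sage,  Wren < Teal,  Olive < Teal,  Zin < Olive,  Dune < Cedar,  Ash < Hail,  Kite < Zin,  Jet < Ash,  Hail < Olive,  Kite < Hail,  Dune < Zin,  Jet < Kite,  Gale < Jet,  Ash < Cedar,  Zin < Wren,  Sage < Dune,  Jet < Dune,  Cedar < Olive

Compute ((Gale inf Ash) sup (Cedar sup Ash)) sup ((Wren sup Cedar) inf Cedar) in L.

Cedar

Gale ∧ Ash = Gale
Cedar ∨ Ash = Cedar
Gale ∨ Cedar = Cedar
Wren ∨ Cedar = Teal
Teal ∧ Cedar = Cedar
Cedar ∨ Cedar = Cedar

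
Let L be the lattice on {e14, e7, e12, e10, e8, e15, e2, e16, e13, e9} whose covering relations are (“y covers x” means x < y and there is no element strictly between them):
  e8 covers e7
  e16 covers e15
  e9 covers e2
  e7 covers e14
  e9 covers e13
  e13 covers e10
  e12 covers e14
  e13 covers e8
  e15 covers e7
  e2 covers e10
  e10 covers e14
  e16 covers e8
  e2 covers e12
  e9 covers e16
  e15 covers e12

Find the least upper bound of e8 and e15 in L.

e16

Common upper bounds of {e8, e15}: e16, e9.
The least among these is e16.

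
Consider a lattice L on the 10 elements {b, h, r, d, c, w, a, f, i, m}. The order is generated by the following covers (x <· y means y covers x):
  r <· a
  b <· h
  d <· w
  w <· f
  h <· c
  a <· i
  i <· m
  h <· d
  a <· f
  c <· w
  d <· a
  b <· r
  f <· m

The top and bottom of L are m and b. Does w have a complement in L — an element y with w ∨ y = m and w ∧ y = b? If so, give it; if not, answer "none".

For every candidate y, either w ∨ y ≠ m or w ∧ y ≠ b; no complement exists.

none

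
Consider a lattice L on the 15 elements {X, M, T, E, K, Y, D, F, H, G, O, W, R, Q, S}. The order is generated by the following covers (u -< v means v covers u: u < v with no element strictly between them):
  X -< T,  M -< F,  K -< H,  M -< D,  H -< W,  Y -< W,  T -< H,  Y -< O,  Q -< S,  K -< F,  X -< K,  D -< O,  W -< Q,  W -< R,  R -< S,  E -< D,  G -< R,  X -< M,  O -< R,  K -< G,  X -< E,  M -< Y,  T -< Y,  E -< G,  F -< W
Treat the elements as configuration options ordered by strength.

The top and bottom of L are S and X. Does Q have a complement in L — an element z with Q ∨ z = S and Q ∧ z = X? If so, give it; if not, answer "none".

E

Need z with Q ∨ z = S and Q ∧ z = X.
Checking each element gives: E.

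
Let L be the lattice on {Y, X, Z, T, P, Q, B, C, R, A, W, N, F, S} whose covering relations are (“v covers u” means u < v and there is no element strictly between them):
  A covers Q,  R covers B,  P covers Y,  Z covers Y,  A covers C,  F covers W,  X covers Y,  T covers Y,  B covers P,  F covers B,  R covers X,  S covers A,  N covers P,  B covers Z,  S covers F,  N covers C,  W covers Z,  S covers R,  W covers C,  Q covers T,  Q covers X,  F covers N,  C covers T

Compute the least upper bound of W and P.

F

Common upper bounds of {W, P}: F, S.
The least among these is F.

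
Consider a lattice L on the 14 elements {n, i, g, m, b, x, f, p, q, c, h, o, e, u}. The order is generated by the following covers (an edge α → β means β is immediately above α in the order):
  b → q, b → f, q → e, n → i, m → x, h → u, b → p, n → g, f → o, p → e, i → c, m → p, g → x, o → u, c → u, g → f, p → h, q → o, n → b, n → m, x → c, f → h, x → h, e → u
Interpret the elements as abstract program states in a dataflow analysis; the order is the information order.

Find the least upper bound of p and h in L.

Common upper bounds of {p, h}: h, u.
The least among these is h.

h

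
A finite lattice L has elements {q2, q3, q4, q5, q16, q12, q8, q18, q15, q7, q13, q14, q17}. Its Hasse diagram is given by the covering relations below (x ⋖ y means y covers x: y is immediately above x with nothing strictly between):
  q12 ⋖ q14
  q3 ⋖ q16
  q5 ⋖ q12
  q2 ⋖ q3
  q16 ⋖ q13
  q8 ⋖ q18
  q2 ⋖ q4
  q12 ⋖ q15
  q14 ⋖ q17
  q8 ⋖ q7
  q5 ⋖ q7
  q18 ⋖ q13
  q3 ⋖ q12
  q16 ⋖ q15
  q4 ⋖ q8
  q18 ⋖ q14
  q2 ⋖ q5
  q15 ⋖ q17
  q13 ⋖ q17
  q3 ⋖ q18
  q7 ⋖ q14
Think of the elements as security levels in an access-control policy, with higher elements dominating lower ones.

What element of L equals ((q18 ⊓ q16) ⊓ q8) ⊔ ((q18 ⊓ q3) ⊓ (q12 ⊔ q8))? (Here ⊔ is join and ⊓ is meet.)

q18 ∧ q16 = q3
q3 ∧ q8 = q2
q18 ∧ q3 = q3
q12 ∨ q8 = q14
q3 ∧ q14 = q3
q2 ∨ q3 = q3

q3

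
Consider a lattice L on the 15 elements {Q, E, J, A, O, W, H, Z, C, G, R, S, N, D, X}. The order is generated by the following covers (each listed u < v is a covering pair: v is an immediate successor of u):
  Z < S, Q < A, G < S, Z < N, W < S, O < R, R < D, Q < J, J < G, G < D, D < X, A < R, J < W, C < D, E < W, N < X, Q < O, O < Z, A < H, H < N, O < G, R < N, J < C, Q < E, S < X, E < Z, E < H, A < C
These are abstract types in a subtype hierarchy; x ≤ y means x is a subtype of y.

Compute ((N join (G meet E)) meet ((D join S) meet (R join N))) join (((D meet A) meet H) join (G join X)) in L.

G ∧ E = Q
N ∨ Q = N
D ∨ S = X
R ∨ N = N
X ∧ N = N
N ∧ N = N
D ∧ A = A
A ∧ H = A
G ∨ X = X
A ∨ X = X
N ∨ X = X

X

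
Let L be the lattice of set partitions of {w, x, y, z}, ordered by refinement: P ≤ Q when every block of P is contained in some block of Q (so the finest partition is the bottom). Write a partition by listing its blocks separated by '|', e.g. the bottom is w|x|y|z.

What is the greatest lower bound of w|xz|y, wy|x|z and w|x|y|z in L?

The meet (common refinement) of w|xz|y, wy|x|z, w|x|y|z intersects blocks pairwise, giving w|x|y|z.

w|x|y|z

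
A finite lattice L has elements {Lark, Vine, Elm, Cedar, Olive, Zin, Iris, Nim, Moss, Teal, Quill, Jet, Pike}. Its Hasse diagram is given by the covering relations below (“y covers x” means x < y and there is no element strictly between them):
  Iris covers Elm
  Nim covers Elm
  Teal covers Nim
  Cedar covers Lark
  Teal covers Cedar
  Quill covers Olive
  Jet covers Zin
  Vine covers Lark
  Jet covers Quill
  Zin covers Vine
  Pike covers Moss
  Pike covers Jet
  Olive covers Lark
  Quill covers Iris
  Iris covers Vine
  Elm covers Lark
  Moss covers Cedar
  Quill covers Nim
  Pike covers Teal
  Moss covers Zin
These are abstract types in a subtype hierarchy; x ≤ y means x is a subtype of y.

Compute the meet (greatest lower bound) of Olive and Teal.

Lark

Common lower bounds of {Olive, Teal}: Lark.
The greatest among these is Lark.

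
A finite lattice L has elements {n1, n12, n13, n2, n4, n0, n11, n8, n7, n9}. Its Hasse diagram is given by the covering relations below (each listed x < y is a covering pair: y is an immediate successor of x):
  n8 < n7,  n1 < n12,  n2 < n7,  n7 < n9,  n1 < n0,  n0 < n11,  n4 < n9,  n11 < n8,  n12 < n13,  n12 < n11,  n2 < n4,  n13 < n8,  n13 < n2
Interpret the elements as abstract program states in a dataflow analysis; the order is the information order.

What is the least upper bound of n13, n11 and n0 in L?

Common upper bounds of {n13, n11, n0}: n7, n8, n9.
The least among these is n8.

n8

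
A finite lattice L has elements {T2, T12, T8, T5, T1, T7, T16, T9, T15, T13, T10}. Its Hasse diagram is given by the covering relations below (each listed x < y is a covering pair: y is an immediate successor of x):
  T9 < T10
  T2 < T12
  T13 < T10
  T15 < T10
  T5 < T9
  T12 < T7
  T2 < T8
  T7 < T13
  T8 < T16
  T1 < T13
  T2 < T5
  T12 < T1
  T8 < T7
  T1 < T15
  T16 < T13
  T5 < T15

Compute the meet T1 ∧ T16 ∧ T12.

Common lower bounds of {T1, T16, T12}: T2.
The greatest among these is T2.

T2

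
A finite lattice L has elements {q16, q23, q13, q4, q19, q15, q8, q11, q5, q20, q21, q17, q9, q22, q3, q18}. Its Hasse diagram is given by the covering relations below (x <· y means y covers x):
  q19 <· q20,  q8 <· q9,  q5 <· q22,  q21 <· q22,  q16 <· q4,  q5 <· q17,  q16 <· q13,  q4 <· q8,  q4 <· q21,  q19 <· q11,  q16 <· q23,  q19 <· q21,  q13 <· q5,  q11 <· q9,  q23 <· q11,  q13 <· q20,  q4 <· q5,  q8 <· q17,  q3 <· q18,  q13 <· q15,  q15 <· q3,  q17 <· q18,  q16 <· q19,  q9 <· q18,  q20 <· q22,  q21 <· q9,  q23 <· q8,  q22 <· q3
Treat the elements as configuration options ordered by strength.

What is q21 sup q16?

q21

Common upper bounds of {q21, q16}: q18, q21, q22, q3, q9.
The least among these is q21.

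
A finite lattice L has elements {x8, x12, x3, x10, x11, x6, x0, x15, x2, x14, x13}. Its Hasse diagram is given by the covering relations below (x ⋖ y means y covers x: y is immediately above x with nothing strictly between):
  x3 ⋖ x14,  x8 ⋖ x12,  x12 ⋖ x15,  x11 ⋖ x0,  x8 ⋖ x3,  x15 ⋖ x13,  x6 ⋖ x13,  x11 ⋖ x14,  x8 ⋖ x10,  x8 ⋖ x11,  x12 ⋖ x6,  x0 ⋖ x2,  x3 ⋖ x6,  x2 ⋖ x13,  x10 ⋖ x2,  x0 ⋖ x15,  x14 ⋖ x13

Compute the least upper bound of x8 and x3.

Common upper bounds of {x8, x3}: x13, x14, x3, x6.
The least among these is x3.

x3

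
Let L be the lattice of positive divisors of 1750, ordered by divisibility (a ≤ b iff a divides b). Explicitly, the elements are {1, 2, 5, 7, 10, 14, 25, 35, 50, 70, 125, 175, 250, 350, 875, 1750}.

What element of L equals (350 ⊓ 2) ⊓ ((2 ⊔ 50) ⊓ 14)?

350 ∧ 2 = 2
2 ∨ 50 = 50
50 ∧ 14 = 2
2 ∧ 2 = 2

2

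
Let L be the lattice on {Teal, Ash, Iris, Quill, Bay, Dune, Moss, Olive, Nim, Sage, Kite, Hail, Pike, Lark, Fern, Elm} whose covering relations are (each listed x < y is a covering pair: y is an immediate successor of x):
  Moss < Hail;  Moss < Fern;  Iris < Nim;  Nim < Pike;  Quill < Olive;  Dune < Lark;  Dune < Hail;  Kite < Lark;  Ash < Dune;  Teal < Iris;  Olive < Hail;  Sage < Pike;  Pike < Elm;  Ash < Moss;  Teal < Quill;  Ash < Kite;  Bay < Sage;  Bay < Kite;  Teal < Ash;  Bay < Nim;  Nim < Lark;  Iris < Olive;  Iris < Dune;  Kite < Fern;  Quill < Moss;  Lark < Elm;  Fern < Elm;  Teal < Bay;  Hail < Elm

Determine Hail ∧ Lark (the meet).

Common lower bounds of {Hail, Lark}: Ash, Dune, Iris, Teal.
The greatest among these is Dune.

Dune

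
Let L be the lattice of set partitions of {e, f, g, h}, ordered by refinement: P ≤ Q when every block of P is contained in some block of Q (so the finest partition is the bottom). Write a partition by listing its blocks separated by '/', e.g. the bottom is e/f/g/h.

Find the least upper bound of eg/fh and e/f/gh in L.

efgh

Common upper bounds of {eg/fh, e/f/gh}: efgh.
The least among these is efgh.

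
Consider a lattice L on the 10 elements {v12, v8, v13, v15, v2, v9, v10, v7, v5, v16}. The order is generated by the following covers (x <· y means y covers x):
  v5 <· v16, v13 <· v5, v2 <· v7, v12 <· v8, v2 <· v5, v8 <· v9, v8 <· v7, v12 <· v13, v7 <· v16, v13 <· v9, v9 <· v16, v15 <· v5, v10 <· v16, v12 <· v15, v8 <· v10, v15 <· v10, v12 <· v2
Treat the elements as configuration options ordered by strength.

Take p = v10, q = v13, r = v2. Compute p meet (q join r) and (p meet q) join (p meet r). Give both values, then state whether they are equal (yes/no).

v15; v12; no

q join r = v5, so p meet (q join r) = v10 meet v5 = v15.
p meet q = v12 and p meet r = v12, so (p meet q) join (p meet r) = v12 join v12 = v12.
Equal: no.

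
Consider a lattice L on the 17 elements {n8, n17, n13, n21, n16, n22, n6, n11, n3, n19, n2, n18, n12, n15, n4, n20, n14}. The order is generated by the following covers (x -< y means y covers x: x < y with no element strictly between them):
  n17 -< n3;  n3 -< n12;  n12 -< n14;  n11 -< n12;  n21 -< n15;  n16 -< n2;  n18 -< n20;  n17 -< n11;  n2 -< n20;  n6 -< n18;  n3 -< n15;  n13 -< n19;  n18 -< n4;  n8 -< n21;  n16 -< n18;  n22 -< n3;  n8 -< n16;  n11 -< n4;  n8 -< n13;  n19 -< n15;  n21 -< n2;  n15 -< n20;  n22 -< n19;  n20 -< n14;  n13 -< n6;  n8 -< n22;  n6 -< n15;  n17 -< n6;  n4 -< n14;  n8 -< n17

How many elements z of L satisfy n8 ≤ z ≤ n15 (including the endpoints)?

The interval [n8, n15] = {n13, n15, n17, n19, n21, n22, n3, n6, n8}, which has 9 elements.

9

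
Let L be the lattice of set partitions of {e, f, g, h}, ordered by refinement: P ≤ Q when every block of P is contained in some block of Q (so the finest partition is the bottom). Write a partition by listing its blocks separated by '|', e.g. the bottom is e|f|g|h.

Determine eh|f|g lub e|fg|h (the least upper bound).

The join of eh|f|g and e|fg|h merges any blocks that overlap across the partitions, giving eh|fg.

eh|fg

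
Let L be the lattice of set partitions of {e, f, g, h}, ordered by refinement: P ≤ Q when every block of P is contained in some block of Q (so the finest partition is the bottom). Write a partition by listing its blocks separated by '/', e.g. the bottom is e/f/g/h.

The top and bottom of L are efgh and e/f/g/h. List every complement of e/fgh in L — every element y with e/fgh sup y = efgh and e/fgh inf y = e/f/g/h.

ef/g/h, eg/f/h, eh/f/g

Need y with e/fgh ∨ y = efgh and e/fgh ∧ y = e/f/g/h.
Checking each element gives: ef/g/h, eg/f/h, eh/f/g.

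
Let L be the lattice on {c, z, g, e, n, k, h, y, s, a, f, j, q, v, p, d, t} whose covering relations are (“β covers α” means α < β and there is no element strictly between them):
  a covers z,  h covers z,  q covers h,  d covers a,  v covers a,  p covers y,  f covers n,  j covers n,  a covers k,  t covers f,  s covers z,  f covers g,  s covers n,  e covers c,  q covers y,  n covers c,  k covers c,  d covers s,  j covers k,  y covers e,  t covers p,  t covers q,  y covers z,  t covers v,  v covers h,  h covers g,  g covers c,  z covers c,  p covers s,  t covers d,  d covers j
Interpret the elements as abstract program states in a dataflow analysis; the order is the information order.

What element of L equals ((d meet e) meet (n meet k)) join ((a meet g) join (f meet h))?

d ∧ e = c
n ∧ k = c
c ∧ c = c
a ∧ g = c
f ∧ h = g
c ∨ g = g
c ∨ g = g

g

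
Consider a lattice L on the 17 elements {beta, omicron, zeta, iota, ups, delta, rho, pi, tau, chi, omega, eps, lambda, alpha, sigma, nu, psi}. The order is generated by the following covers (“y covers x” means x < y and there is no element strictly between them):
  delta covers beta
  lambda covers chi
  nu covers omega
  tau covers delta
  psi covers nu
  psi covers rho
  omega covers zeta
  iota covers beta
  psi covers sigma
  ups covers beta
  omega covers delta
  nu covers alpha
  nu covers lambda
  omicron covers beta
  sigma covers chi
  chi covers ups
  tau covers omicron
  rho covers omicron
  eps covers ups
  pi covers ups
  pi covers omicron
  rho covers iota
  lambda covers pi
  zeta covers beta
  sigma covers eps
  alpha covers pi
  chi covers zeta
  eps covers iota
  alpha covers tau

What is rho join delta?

Common upper bounds of {rho, delta}: psi.
The least among these is psi.

psi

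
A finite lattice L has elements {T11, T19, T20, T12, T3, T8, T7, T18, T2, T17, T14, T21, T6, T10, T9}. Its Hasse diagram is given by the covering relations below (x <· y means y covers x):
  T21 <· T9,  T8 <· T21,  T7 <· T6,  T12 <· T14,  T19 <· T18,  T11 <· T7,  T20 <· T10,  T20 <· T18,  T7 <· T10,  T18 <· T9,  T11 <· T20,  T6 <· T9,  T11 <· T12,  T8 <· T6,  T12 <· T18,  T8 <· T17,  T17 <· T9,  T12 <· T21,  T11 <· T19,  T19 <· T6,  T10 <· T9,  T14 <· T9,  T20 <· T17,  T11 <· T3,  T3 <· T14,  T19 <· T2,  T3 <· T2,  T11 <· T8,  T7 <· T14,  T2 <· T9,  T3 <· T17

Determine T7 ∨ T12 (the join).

T14

Common upper bounds of {T7, T12}: T14, T9.
The least among these is T14.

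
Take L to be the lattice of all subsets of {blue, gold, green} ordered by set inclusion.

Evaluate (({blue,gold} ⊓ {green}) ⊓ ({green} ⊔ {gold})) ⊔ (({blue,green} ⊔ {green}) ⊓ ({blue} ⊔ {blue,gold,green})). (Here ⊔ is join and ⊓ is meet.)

{blue,gold} ∧ {green} = {}
{green} ∨ {gold} = {gold,green}
{} ∧ {gold,green} = {}
{blue,green} ∨ {green} = {blue,green}
{blue} ∨ {blue,gold,green} = {blue,gold,green}
{blue,green} ∧ {blue,gold,green} = {blue,green}
{} ∨ {blue,green} = {blue,green}

{blue,green}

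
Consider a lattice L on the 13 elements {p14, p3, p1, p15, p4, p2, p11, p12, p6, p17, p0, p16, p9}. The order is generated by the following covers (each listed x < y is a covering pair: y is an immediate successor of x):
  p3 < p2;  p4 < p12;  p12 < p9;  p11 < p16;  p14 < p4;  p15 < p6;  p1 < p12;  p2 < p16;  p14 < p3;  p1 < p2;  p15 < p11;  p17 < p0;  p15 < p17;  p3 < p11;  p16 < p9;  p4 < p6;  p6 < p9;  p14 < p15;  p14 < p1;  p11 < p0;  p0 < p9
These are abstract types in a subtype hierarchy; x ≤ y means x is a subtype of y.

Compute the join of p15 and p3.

Common upper bounds of {p15, p3}: p0, p11, p16, p9.
The least among these is p11.

p11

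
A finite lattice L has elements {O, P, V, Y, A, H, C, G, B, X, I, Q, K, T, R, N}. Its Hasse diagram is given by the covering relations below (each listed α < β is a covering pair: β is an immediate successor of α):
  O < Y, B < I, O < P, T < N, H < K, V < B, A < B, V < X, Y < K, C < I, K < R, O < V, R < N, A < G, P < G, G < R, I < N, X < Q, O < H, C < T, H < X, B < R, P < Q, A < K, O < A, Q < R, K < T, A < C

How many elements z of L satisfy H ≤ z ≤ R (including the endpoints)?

The interval [H, R] = {H, K, Q, R, X}, which has 5 elements.

5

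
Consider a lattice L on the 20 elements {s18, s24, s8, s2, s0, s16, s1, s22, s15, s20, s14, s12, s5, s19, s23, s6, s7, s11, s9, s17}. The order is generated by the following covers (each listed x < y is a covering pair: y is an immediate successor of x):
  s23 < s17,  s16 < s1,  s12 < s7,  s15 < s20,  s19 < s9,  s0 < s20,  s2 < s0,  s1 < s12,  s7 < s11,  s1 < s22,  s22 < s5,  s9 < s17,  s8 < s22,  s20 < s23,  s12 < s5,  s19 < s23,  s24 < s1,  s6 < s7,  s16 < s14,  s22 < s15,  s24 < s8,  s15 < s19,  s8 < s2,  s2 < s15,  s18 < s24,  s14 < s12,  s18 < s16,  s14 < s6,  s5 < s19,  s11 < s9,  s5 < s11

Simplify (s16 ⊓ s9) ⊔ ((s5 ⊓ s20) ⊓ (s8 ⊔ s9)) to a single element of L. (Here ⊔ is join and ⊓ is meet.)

s16 ∧ s9 = s16
s5 ∧ s20 = s22
s8 ∨ s9 = s9
s22 ∧ s9 = s22
s16 ∨ s22 = s22

s22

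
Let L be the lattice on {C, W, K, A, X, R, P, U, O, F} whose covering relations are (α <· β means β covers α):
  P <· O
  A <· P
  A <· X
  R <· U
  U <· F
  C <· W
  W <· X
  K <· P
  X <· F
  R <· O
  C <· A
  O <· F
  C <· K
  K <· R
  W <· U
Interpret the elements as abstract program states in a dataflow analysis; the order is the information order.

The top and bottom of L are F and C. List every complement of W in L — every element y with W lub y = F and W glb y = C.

Need y with W ∨ y = F and W ∧ y = C.
Checking each element gives: O, P.

O, P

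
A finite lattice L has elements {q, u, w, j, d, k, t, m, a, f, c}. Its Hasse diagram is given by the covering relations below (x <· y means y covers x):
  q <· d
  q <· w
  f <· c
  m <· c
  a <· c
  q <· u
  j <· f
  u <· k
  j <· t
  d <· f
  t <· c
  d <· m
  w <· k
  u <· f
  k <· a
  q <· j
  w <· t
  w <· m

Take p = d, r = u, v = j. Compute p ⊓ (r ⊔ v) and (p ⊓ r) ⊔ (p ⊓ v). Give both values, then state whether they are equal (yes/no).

r ⊔ v = f, so p ⊓ (r ⊔ v) = d ⊓ f = d.
p ⊓ r = q and p ⊓ v = q, so (p ⊓ r) ⊔ (p ⊓ v) = q ⊔ q = q.
Equal: no.

d; q; no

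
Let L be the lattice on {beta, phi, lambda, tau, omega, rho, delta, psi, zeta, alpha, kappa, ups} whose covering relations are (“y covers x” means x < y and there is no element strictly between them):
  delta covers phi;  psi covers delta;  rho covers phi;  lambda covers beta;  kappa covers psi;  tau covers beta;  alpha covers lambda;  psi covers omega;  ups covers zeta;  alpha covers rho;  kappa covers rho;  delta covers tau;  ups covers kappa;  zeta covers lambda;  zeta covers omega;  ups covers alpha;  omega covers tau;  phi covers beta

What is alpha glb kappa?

rho

Common lower bounds of {alpha, kappa}: beta, phi, rho.
The greatest among these is rho.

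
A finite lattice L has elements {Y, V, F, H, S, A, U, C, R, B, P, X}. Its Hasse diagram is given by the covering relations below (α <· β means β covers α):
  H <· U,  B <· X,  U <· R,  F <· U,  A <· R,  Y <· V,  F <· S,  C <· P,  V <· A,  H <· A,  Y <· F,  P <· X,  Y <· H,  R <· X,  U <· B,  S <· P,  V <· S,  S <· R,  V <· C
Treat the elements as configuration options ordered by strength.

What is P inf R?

S

Common lower bounds of {P, R}: F, S, V, Y.
The greatest among these is S.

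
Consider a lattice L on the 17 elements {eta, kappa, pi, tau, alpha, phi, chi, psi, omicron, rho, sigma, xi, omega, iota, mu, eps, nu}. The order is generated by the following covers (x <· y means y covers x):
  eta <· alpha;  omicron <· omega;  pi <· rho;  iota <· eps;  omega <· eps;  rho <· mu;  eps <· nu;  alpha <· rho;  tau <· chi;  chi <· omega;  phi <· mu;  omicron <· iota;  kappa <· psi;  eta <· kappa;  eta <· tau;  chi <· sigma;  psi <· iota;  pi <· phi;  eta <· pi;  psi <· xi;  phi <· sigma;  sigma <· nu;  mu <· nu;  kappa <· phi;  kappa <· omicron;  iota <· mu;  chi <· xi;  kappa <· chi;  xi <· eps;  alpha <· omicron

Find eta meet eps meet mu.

eta

Common lower bounds of {eta, eps, mu}: eta.
The greatest among these is eta.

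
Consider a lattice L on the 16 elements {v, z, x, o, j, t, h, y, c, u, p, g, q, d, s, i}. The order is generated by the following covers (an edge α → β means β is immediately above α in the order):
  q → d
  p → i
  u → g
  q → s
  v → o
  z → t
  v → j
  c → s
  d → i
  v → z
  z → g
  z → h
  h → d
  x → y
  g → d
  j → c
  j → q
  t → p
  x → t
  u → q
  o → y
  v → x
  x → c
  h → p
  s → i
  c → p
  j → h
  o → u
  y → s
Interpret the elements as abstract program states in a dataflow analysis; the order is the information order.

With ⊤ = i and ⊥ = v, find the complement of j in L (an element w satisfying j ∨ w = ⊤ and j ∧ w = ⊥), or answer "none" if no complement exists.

For every candidate w, either j ∨ w ≠ i or j ∧ w ≠ v; no complement exists.

none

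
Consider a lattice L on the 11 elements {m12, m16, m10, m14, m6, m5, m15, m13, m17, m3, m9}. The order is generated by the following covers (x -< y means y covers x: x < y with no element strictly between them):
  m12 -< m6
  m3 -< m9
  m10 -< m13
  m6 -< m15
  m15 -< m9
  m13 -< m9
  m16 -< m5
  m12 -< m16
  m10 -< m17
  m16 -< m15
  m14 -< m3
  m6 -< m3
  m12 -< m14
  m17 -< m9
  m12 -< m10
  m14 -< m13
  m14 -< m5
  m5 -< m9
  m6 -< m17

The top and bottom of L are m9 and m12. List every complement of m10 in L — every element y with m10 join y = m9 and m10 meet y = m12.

m15, m16, m3, m5

Need y with m10 ∨ y = m9 and m10 ∧ y = m12.
Checking each element gives: m15, m16, m3, m5.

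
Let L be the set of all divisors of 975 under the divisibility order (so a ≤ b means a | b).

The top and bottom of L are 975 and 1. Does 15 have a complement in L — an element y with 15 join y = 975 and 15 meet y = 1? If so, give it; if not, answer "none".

For every candidate y, either 15 ∨ y ≠ 975 or 15 ∧ y ≠ 1; no complement exists.

none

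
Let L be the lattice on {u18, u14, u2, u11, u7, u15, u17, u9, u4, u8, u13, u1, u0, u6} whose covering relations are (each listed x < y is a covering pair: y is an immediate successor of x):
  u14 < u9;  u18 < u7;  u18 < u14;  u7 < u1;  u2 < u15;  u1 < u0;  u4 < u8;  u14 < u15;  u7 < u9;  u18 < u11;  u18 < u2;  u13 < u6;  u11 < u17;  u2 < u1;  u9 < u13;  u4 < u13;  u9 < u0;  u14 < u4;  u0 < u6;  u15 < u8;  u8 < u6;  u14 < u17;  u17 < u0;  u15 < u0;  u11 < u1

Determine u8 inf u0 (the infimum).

u15

Common lower bounds of {u8, u0}: u14, u15, u18, u2.
The greatest among these is u15.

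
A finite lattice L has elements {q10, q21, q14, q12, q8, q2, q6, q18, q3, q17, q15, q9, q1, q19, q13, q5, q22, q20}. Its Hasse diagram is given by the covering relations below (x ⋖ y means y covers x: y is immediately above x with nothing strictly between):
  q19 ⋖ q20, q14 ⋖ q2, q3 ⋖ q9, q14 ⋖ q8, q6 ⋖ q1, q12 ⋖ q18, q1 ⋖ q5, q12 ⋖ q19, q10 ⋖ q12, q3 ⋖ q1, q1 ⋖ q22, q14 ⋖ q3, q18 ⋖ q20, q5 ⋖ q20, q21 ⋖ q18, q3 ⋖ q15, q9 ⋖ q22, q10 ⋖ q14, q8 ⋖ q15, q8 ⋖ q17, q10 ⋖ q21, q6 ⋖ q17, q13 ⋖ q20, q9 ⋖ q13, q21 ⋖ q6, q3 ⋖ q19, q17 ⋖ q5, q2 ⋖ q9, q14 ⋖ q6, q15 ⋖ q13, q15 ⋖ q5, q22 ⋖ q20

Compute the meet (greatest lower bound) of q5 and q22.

q1

Common lower bounds of {q5, q22}: q1, q10, q14, q21, q3, q6.
The greatest among these is q1.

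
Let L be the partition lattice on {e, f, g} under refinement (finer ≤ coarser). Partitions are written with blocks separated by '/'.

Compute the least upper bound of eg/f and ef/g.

The join of eg/f and ef/g merges any blocks that overlap across the partitions, giving efg.

efg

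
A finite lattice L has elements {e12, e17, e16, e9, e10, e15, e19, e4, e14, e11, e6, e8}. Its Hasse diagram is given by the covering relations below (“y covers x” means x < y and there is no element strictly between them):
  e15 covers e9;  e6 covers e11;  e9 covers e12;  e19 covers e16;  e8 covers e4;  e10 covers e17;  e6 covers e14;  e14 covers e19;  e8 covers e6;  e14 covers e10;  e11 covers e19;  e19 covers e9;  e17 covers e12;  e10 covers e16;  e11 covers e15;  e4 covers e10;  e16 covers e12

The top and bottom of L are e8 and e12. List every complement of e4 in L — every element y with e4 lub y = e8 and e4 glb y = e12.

e15, e9

Need y with e4 ∨ y = e8 and e4 ∧ y = e12.
Checking each element gives: e15, e9.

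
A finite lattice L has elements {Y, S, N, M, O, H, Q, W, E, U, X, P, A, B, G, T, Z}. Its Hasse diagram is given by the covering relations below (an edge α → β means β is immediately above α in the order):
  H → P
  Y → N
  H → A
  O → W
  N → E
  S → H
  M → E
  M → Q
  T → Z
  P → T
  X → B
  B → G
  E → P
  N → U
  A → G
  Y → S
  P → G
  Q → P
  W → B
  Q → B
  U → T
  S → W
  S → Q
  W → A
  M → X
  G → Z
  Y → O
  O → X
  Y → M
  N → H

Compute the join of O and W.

W

Common upper bounds of {O, W}: A, B, G, W, Z.
The least among these is W.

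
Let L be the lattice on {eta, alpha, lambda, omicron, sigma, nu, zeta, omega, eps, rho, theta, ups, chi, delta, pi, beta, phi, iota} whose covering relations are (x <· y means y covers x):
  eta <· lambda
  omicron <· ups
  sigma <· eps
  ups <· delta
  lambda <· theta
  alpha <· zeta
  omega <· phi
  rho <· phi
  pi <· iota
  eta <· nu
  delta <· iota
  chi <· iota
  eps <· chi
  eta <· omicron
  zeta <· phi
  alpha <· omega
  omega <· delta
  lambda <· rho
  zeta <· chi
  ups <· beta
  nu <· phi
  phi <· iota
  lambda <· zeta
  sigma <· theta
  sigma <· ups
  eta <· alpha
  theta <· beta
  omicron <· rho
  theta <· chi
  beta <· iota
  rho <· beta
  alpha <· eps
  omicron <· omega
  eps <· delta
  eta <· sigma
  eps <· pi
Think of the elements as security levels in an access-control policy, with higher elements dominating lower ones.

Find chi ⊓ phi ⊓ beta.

lambda

Common lower bounds of {chi, phi, beta}: eta, lambda.
The greatest among these is lambda.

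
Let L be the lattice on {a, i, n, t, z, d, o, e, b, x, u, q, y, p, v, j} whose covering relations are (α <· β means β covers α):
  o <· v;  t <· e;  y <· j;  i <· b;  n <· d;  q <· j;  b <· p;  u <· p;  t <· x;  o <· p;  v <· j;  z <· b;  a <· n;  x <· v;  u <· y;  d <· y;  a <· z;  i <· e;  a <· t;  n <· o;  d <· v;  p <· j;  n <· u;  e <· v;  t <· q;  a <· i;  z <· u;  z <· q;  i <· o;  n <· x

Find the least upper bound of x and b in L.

j

Common upper bounds of {x, b}: j.
The least among these is j.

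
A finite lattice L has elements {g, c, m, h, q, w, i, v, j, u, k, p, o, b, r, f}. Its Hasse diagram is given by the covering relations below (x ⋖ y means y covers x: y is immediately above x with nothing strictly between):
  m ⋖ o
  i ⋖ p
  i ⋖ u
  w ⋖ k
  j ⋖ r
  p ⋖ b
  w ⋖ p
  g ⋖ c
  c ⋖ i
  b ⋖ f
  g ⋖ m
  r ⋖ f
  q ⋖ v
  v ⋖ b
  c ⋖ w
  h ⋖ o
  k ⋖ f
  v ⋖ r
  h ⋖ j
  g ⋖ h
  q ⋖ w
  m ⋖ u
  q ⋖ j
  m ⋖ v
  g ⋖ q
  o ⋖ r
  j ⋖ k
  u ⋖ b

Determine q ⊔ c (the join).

w

Common upper bounds of {q, c}: b, f, k, p, w.
The least among these is w.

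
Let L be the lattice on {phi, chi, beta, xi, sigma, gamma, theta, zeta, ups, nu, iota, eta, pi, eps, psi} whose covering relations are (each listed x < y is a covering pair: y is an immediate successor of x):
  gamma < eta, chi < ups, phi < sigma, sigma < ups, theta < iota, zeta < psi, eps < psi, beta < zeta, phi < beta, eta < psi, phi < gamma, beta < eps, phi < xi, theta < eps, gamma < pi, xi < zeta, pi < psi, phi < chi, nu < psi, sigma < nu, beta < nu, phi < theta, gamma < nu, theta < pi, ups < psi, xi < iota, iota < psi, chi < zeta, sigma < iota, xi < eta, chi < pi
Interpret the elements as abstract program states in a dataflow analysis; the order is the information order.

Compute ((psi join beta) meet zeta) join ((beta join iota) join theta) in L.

psi ∨ beta = psi
psi ∧ zeta = zeta
beta ∨ iota = psi
psi ∨ theta = psi
zeta ∨ psi = psi

psi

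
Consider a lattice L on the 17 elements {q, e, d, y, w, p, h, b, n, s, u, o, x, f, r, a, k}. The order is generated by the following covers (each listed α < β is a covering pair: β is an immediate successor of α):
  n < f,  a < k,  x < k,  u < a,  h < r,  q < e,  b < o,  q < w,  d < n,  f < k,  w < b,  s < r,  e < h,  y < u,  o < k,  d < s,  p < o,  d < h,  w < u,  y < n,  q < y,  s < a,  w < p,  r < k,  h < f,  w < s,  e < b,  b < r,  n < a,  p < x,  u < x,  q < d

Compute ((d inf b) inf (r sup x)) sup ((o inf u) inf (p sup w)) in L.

w

d ∧ b = q
r ∨ x = k
q ∧ k = q
o ∧ u = w
p ∨ w = p
w ∧ p = w
q ∨ w = w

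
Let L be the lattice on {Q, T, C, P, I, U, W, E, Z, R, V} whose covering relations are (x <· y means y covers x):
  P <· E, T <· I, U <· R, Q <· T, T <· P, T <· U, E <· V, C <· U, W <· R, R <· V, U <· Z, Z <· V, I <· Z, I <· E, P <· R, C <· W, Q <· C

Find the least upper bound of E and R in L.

Common upper bounds of {E, R}: V.
The least among these is V.

V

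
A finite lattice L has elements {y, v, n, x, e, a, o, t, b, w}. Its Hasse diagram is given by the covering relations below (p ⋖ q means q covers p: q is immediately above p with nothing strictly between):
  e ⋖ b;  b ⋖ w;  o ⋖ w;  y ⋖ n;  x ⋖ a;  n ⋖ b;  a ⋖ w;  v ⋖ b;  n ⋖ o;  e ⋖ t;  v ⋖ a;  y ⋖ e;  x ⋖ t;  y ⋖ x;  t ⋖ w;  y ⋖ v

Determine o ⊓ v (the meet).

y

Common lower bounds of {o, v}: y.
The greatest among these is y.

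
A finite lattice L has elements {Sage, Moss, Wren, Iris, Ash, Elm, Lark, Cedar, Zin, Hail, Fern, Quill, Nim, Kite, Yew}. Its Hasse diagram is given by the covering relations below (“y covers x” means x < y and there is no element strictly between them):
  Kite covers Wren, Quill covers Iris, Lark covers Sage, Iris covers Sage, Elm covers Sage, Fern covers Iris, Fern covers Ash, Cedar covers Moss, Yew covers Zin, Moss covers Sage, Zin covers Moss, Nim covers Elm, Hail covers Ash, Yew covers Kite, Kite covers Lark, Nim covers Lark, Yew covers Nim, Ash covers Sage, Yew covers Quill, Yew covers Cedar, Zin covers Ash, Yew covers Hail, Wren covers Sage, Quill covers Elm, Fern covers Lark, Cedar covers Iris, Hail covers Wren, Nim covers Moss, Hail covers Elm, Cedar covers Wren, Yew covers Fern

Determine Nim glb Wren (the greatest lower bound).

Common lower bounds of {Nim, Wren}: Sage.
The greatest among these is Sage.

Sage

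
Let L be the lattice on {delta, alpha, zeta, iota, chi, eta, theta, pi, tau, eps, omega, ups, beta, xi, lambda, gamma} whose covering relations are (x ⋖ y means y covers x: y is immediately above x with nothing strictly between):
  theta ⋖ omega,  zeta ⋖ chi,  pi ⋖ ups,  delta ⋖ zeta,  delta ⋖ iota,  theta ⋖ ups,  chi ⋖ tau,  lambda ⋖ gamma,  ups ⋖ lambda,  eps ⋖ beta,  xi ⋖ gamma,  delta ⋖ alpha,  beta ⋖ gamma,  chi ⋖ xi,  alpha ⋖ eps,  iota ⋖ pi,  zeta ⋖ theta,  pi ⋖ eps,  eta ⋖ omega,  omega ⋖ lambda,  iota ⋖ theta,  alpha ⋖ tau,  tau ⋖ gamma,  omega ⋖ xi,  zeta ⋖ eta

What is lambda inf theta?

theta

Common lower bounds of {lambda, theta}: delta, iota, theta, zeta.
The greatest among these is theta.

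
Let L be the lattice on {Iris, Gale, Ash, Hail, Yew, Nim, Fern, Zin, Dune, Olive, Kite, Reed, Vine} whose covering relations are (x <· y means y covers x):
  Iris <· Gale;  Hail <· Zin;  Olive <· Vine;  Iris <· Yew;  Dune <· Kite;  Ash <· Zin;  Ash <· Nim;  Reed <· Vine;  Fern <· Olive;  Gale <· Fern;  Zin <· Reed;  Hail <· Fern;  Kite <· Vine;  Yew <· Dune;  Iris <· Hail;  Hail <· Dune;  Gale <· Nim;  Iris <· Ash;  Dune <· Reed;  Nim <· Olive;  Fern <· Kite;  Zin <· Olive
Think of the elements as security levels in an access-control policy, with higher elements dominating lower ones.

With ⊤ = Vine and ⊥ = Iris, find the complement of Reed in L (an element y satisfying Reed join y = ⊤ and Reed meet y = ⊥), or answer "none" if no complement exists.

Need y with Reed ∨ y = Vine and Reed ∧ y = Iris.
Checking each element gives: Gale.

Gale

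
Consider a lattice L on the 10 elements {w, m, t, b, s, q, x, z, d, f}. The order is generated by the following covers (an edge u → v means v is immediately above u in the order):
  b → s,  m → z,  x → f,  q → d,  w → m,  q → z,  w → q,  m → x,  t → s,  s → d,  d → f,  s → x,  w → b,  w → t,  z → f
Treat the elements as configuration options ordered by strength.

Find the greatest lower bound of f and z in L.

Common lower bounds of {f, z}: m, q, w, z.
The greatest among these is z.

z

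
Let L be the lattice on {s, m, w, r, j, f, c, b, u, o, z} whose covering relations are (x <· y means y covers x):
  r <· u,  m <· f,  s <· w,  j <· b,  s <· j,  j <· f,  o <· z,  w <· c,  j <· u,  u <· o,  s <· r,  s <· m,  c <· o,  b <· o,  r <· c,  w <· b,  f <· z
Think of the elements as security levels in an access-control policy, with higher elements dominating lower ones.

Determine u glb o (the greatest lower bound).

Common lower bounds of {u, o}: j, r, s, u.
The greatest among these is u.

u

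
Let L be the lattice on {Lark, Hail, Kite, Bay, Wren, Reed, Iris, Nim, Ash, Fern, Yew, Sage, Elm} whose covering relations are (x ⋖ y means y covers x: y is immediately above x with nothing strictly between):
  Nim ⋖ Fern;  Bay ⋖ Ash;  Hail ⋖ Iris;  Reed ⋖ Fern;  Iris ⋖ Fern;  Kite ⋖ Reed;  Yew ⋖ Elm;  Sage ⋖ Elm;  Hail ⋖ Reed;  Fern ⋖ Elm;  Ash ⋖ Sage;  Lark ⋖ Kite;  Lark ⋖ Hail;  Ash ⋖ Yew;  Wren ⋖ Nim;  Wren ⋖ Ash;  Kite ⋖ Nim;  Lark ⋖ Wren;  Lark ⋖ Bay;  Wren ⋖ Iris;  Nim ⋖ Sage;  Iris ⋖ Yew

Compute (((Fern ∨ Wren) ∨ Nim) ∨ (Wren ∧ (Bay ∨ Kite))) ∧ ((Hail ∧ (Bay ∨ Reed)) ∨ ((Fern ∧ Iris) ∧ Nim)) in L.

Fern ∨ Wren = Fern
Fern ∨ Nim = Fern
Bay ∨ Kite = Sage
Wren ∧ Sage = Wren
Fern ∨ Wren = Fern
Bay ∨ Reed = Elm
Hail ∧ Elm = Hail
Fern ∧ Iris = Iris
Iris ∧ Nim = Wren
Hail ∨ Wren = Iris
Fern ∧ Iris = Iris

Iris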